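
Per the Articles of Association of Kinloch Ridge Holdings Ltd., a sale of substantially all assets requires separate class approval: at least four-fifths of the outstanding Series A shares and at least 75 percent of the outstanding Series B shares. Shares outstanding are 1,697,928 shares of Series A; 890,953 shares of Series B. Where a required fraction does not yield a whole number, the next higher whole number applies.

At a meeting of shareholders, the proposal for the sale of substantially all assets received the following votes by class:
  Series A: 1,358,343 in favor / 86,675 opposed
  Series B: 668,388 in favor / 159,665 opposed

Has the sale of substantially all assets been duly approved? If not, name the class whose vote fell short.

Approved — every class gave the required vote.

Series A: 4/5 of 1697928 = 1358342.40, rounded up to 1358343; 1,358,343 required, 1,358,343 in favor — approved.
Series B: 3/4 of 890953 = 668214.75, rounded up to 668215; 668,215 required, 668,388 in favor — approved.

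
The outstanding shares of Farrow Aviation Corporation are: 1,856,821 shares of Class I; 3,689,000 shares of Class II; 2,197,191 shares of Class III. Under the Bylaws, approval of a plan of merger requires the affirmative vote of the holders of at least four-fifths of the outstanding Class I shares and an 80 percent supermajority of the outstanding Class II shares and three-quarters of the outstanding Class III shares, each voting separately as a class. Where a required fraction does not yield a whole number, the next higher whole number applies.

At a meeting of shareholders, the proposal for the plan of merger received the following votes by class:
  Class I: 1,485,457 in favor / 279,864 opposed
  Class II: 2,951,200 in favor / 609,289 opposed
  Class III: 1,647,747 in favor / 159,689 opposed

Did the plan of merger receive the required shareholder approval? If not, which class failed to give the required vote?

Class I: 4/5 of 1856821 = 1485456.80, rounded up to 1485457; 1,485,457 required, 1,485,457 in favor — approved.
Class II: 4/5 of 3689000 = 2951200; 2,951,200 required, 2,951,200 in favor — approved.
Class III: 3/4 of 2197191 = 1647893.25, rounded up to 1647894; 1,647,894 required, 1,647,747 in favor — not approved.

Not approved — the Class III shares did not give the required vote.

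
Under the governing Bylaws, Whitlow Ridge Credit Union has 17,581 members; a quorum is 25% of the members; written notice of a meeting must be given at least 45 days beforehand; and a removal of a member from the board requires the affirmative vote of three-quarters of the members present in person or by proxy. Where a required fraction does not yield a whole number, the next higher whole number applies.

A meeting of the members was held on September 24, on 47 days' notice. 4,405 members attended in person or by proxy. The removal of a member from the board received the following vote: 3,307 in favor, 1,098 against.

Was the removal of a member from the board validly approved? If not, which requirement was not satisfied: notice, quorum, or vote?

Valid — all requirements satisfied.

Notice: 47 days given; 45 required. Satisfied.
Quorum: 25% of 17,581 = 4,395.25, rounded up to 4,396; 4,405 present. Satisfied.
Vote: requires three-fourths of those present (4,405); 3/4 of 4405 = 3303.75, rounded up to 3304, so 3,304 needed; 3,307 in favor. Satisfied.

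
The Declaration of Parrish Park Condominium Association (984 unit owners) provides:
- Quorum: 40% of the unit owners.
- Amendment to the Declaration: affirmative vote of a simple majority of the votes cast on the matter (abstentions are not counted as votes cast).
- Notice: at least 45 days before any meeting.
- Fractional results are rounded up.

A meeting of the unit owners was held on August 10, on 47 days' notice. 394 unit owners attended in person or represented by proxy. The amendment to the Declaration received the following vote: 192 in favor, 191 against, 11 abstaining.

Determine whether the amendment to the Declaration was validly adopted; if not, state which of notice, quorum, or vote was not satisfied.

Valid — all requirements satisfied.

Notice: 47 days given; 45 required. Satisfied.
Quorum: 40% of 984 = 393.60, rounded up to 394; 394 present. Satisfied.
Vote: requires a majority of the votes cast (394 − 11 abstaining = 383); a majority of 383 is 192, so 192 needed; 192 in favor. Satisfied.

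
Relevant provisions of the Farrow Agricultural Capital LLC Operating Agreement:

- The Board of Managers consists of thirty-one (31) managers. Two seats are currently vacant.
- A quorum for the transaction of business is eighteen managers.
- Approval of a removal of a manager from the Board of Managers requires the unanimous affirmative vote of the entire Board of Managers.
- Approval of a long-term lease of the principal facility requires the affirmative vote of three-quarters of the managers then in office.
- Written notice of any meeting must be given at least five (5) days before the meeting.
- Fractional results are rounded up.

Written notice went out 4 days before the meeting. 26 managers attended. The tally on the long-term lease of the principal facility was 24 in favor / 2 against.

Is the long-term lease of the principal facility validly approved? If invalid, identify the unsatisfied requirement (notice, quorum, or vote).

Notice: 4 days given; 5 required (4 < 5). Not satisfied.
Quorum: 26 present; quorum is 18. Satisfied.
Vote: the long-term lease of the principal facility requires three-fourths of the managers then in office (29). 3/4 of 29 = 21.75, rounded up to 22, so 22 affirmative votes are needed; 24 voted in favor. Satisfied.

Invalid — notice requirement not satisfied.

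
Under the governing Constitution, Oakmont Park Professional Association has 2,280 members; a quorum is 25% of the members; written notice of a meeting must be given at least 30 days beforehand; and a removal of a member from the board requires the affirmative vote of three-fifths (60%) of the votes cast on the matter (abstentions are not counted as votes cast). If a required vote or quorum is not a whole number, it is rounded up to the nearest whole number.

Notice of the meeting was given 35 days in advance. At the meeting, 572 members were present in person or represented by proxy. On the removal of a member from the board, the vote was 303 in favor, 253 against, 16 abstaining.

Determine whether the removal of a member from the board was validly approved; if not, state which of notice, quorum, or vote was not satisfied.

Invalid — vote requirement not satisfied.

Notice: 35 days given; 30 required. Satisfied.
Quorum: 25% of 2,280 = 570; 572 present. Satisfied.
Vote: requires three-fifths of the votes cast (572 − 16 abstaining = 556); 3/5 of 556 = 333.60, rounded up to 334, so 334 needed; 303 in favor. Not satisfied.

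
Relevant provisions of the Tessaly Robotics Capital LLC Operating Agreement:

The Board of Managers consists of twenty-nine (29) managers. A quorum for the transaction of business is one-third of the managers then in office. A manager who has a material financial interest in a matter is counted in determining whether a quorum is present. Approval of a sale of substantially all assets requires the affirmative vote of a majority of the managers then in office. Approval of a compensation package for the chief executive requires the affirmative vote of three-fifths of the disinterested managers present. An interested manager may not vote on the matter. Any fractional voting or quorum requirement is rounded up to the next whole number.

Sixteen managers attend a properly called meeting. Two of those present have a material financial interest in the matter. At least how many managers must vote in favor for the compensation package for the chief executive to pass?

The compensation package for the chief executive requires three-fifths of the disinterested managers present (16 − 2 = 14).
3/5 of 14 = 8.40, rounded up to 9.

9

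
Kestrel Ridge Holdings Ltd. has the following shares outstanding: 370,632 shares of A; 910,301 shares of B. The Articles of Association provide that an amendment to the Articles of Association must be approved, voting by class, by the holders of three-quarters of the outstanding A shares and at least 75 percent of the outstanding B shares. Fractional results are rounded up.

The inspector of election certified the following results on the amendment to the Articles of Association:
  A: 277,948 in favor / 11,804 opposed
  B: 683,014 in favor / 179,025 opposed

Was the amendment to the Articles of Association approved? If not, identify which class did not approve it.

Not approved — the A shares did not give the required vote.

A: 3/4 of 370632 = 277974; 277,974 required, 277,948 in favor — not approved.
B: 3/4 of 910301 = 682725.75, rounded up to 682726; 682,726 required, 683,014 in favor — approved.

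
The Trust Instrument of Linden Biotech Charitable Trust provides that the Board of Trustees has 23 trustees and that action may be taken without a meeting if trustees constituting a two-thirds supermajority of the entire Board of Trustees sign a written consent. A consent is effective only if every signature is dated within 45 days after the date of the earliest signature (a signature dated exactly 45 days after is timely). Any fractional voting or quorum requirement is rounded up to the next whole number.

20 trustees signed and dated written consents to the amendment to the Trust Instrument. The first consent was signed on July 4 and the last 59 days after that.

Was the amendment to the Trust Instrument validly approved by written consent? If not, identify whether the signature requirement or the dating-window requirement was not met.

Signatures required: a two-thirds supermajority of 23 — 2/3 of 23 = 15.33, rounded up to 16, so 16 needed; 20 signed. Sufficient.
Dating window: the latest signature is 59 days after the earliest; the limit is 45 days. Outside the window.

Not effective — dating-window requirement not satisfied.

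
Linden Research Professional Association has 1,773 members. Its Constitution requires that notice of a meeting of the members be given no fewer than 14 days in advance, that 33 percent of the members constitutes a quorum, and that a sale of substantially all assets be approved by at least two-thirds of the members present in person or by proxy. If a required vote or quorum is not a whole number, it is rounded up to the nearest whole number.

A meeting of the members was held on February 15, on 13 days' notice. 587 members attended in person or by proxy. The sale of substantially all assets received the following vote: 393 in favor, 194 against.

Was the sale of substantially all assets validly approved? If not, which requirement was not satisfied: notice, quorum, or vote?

Invalid — notice requirement not satisfied.

Notice: 13 days given; 14 required. Not satisfied.
Quorum: 33% of 1,773 = 585.09, rounded up to 586; 587 present. Satisfied.
Vote: requires two-thirds of those present (587); 2/3 of 587 = 391.33, rounded up to 392, so 392 needed; 393 in favor. Satisfied.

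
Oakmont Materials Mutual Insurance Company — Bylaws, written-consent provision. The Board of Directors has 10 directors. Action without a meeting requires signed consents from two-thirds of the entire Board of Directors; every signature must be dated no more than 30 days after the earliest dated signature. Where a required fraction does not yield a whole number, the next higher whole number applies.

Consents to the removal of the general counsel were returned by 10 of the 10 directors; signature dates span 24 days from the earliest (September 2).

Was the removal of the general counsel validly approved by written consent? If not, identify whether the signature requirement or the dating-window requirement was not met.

Signatures required: two-thirds of 10 — 2/3 of 10 = 6.67, rounded up to 7, so 7 needed; 10 signed. Sufficient.
Dating window: the latest signature is 24 days after the earliest; the limit is 30 days. Within the window.

Effective — both the signature and dating-window requirements are satisfied.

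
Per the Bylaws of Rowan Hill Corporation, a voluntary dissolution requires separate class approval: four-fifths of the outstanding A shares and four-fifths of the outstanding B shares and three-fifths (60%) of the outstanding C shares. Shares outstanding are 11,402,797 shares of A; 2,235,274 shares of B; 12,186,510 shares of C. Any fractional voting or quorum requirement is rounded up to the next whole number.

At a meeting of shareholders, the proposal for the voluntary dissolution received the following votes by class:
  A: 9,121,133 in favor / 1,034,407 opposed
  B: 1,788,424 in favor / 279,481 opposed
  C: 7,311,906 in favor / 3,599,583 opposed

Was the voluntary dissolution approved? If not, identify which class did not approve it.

Not approved — the A shares did not give the required vote.

A: 4/5 of 11402797 = 9122237.60, rounded up to 9122238; 9,122,238 required, 9,121,133 in favor — not approved.
B: 4/5 of 2235274 = 1788219.20, rounded up to 1788220; 1,788,220 required, 1,788,424 in favor — approved.
C: 3/5 of 12186510 = 7311906; 7,311,906 required, 7,311,906 in favor — approved.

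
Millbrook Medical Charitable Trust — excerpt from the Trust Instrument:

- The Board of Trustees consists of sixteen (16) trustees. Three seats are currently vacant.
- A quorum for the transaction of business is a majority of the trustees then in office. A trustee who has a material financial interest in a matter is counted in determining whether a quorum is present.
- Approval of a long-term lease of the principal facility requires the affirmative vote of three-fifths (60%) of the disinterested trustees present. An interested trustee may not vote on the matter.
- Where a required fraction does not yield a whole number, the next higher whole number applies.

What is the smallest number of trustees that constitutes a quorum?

A majority of 13 is 7.

7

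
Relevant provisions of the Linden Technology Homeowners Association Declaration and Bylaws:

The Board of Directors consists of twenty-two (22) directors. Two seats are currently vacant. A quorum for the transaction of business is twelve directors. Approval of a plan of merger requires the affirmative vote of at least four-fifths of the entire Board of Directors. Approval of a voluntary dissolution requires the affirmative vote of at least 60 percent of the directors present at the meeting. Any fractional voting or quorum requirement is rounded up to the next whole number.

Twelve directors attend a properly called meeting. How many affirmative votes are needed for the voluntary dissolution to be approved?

The voluntary dissolution requires three-fifths of the directors present (12).
3/5 of 12 = 7.20, rounded up to 8.

8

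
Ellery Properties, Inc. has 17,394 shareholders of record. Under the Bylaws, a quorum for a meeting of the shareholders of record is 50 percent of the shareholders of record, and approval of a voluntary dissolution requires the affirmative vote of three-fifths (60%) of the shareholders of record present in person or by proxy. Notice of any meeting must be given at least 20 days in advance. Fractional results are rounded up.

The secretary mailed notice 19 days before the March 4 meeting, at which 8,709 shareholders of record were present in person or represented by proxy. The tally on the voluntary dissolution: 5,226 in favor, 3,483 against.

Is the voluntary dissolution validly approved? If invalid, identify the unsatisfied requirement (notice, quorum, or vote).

Notice: 19 days given; 20 required. Not satisfied.
Quorum: 50% of 17,394 = 8,697; 8,709 present. Satisfied.
Vote: requires three-fifths of those present (8,709); 3/5 of 8709 = 5225.40, rounded up to 5226, so 5,226 needed; 5,226 in favor. Satisfied.

Invalid — notice requirement not satisfied.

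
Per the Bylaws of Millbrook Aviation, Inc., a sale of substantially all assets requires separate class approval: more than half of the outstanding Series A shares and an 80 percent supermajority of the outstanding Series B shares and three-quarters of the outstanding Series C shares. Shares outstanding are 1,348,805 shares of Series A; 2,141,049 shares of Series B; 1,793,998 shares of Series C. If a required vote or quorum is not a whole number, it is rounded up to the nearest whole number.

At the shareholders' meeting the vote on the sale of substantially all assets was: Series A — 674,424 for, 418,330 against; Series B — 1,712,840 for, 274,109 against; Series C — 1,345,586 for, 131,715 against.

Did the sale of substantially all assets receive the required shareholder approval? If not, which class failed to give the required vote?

Series A: a majority of 1348805 is 674403; 674,403 required, 674,424 in favor — approved.
Series B: 4/5 of 2141049 = 1712839.20, rounded up to 1712840; 1,712,840 required, 1,712,840 in favor — approved.
Series C: 3/4 of 1793998 = 1345498.50, rounded up to 1345499; 1,345,499 required, 1,345,586 in favor — approved.

Approved — every class gave the required vote.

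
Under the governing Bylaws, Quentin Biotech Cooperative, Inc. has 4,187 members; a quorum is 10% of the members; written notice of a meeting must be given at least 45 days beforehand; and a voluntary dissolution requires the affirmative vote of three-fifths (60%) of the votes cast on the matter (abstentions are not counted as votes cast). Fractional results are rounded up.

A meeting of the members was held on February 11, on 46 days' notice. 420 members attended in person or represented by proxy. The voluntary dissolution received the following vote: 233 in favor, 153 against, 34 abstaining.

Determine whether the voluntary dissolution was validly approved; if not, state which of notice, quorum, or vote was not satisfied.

Notice: 46 days given; 45 required. Satisfied.
Quorum: 10% of 4,187 = 418.70, rounded up to 419; 420 present. Satisfied.
Vote: requires three-fifths of the votes cast (420 − 34 abstaining = 386); 3/5 of 386 = 231.60, rounded up to 232, so 232 needed; 233 in favor. Satisfied.

Valid — all requirements satisfied.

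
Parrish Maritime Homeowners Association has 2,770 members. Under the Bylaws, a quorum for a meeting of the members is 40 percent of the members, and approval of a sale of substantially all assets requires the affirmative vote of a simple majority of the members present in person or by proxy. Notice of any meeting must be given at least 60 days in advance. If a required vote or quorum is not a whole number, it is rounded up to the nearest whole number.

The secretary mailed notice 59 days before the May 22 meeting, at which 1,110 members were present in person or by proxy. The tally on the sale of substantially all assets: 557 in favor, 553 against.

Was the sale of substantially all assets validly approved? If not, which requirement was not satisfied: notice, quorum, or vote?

Notice: 59 days given; 60 required. Not satisfied.
Quorum: 40% of 2,770 = 1,108; 1,110 present. Satisfied.
Vote: requires a majority of those present (1,110); a majority of 1110 is 556, so 556 needed; 557 in favor. Satisfied.

Invalid — notice requirement not satisfied.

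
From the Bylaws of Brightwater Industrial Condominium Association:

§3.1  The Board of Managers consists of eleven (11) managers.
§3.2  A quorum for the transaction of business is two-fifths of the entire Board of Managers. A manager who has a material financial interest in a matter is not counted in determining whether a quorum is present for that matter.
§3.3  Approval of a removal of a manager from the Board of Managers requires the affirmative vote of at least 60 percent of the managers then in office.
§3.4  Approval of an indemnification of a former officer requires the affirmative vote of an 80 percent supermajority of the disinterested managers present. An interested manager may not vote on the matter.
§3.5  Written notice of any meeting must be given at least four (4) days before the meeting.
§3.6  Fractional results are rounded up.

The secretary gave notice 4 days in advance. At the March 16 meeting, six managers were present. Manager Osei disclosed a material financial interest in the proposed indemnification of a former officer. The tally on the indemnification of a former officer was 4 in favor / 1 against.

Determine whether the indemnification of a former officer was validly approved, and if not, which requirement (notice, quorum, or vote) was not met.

Notice: 4 days given; 4 required (4 ≥ 4). Satisfied.
Quorum: 6 present, but the 1 interested manager does not count, leaving 5. Quorum is 5. Satisfied.
Vote: the indemnification of a former officer requires four-fifths of the disinterested managers present (6 − 1 = 5). 4/5 of 5 = 4, so 4 affirmative votes are needed; 4 voted in favor. Satisfied.

Valid — all requirements satisfied.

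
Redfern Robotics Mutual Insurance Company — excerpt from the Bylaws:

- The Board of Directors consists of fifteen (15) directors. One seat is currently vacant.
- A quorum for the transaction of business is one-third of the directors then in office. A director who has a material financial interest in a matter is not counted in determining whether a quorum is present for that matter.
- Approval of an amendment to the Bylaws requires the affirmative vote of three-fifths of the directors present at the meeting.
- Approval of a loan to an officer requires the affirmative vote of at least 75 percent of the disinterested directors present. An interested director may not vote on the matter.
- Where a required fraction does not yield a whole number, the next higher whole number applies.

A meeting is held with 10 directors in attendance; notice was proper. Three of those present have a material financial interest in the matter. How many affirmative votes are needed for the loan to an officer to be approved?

The loan to an officer requires three-fourths of the disinterested directors present (10 − 3 = 7).
3/4 of 7 = 5.25, rounded up to 6.

6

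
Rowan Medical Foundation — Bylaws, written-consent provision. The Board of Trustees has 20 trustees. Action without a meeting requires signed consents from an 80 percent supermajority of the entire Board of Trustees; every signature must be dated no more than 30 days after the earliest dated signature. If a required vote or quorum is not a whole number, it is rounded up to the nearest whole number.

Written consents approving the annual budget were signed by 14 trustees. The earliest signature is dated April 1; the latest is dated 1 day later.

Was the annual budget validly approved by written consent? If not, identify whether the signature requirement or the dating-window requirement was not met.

Not effective — insufficient signatures.

Signatures required: an 80 percent supermajority of 20 — 4/5 of 20 = 16, so 16 needed; 14 signed. Insufficient.
Dating window: the latest signature is 1 day after the earliest; the limit is 30 days. Within the window.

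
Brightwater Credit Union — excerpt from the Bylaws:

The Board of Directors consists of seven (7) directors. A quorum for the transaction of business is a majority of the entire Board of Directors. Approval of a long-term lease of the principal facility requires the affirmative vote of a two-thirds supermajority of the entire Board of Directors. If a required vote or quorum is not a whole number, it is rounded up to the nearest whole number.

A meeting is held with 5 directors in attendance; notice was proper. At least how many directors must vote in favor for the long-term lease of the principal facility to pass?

5

The long-term lease of the principal facility requires two-thirds of the entire Board of Directors (7).
2/3 of 7 = 4.67, rounded up to 5.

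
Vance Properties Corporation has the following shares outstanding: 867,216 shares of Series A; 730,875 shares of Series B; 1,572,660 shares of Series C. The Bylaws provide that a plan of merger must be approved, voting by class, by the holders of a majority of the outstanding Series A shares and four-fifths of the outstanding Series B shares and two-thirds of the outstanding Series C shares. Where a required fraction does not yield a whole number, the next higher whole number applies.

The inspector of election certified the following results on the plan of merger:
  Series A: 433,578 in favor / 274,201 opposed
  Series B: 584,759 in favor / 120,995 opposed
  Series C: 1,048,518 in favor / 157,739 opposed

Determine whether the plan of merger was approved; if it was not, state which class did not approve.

Not approved — the Series A shares did not give the required vote.

Series A: a majority of 867216 is 433609; 433,609 required, 433,578 in favor — not approved.
Series B: 4/5 of 730875 = 584700; 584,700 required, 584,759 in favor — approved.
Series C: 2/3 of 1572660 = 1048440; 1,048,440 required, 1,048,518 in favor — approved.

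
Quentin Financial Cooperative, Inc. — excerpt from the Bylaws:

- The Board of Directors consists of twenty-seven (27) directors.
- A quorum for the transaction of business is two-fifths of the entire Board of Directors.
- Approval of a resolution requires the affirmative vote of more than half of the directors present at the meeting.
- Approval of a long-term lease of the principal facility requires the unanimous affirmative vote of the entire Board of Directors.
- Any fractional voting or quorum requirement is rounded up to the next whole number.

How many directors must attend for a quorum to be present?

11

2/5 of 27 = 10.80, rounded up to 11.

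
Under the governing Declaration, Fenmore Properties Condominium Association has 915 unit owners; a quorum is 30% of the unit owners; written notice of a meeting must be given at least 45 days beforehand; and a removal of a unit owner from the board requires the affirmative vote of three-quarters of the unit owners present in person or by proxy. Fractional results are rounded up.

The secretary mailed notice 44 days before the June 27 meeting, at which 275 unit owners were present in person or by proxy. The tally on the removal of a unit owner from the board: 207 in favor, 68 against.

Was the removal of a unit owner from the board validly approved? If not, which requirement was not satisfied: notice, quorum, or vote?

Notice: 44 days given; 45 required. Not satisfied.
Quorum: 30% of 915 = 274.50, rounded up to 275; 275 present. Satisfied.
Vote: requires three-fourths of those present (275); 3/4 of 275 = 206.25, rounded up to 207, so 207 needed; 207 in favor. Satisfied.

Invalid — notice requirement not satisfied.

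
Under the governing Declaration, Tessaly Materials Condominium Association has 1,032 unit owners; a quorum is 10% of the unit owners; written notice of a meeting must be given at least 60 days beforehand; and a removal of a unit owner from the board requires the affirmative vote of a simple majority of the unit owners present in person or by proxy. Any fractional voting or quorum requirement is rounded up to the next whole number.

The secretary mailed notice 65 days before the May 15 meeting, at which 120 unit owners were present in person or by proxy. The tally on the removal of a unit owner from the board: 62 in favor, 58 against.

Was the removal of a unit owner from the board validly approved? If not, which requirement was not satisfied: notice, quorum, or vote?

Notice: 65 days given; 60 required. Satisfied.
Quorum: 10% of 1,032 = 103.20, rounded up to 104; 120 present. Satisfied.
Vote: requires a majority of those present (120); a majority of 120 is 61, so 61 needed; 62 in favor. Satisfied.

Valid — all requirements satisfied.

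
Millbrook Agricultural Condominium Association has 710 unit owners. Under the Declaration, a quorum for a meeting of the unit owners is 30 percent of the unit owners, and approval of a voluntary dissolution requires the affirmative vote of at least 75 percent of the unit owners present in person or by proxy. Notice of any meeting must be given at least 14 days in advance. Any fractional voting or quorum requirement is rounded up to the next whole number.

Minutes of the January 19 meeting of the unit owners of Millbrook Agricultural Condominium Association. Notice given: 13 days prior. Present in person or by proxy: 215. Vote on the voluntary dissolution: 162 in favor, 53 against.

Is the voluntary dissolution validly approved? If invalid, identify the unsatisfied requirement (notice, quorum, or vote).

Notice: 13 days given; 14 required. Not satisfied.
Quorum: 30% of 710 = 213; 215 present. Satisfied.
Vote: requires three-fourths of those present (215); 3/4 of 215 = 161.25, rounded up to 162, so 162 needed; 162 in favor. Satisfied.

Invalid — notice requirement not satisfied.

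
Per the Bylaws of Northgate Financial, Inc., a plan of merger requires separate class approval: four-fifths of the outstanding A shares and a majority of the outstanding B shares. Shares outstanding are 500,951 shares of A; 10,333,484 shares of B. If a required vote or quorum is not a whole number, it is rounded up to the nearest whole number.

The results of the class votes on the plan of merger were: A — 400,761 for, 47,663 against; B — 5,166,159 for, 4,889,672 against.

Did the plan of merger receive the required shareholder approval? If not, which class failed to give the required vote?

Not approved — the B shares did not give the required vote.

A: 4/5 of 500951 = 400760.80, rounded up to 400761; 400,761 required, 400,761 in favor — approved.
B: a majority of 10333484 is 5166743; 5,166,743 required, 5,166,159 in favor — not approved.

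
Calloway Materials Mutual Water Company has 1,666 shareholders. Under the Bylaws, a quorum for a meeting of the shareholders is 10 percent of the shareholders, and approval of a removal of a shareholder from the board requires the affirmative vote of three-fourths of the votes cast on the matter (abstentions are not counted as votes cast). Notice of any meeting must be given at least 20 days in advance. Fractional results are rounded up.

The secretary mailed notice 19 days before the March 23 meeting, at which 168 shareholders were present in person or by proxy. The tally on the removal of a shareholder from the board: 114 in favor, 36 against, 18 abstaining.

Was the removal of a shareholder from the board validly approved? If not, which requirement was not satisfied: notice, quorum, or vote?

Notice: 19 days given; 20 required. Not satisfied.
Quorum: 10% of 1,666 = 166.60, rounded up to 167; 168 present. Satisfied.
Vote: requires three-fourths of the votes cast (168 − 18 abstaining = 150); 3/4 of 150 = 112.50, rounded up to 113, so 113 needed; 114 in favor. Satisfied.

Invalid — notice requirement not satisfied.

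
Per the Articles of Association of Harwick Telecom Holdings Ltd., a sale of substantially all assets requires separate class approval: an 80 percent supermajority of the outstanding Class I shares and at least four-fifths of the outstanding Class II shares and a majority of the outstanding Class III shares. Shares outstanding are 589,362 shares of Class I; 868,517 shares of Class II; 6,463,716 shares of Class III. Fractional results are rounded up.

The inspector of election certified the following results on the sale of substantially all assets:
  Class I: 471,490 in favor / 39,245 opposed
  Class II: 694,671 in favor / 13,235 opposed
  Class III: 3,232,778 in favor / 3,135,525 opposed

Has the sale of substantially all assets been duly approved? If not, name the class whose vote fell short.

Not approved — the Class II shares did not give the required vote.

Class I: 4/5 of 589362 = 471489.60, rounded up to 471490; 471,490 required, 471,490 in favor — approved.
Class II: 4/5 of 868517 = 694813.60, rounded up to 694814; 694,814 required, 694,671 in favor — not approved.
Class III: a majority of 6463716 is 3231859; 3,231,859 required, 3,232,778 in favor — approved.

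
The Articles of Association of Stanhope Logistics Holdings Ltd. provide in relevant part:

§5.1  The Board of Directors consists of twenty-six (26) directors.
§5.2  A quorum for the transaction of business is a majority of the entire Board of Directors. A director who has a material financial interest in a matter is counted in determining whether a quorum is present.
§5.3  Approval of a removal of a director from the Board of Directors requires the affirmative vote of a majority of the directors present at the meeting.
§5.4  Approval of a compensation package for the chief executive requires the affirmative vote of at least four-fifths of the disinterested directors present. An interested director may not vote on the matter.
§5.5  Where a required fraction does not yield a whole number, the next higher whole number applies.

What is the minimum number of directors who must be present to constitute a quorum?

A majority of 26 is 14.

14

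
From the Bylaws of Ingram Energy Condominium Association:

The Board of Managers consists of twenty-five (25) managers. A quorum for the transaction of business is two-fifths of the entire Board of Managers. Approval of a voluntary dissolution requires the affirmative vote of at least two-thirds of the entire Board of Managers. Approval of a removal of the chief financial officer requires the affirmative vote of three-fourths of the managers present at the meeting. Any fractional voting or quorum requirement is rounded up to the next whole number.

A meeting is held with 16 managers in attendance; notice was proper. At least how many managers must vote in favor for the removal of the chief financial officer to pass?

The removal of the chief financial officer requires three-fourths of the managers present (16).
3/4 of 16 = 12.

12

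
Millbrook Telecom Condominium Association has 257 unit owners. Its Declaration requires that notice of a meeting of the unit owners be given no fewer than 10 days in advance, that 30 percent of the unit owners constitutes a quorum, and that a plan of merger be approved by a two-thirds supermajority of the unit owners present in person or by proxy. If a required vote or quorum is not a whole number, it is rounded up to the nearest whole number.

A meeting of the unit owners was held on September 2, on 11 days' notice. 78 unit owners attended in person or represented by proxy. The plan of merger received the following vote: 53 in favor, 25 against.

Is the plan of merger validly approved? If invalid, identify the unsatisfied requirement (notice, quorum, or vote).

Notice: 11 days given; 10 required. Satisfied.
Quorum: 30% of 257 = 77.10, rounded up to 78; 78 present. Satisfied.
Vote: requires two-thirds of those present (78); 2/3 of 78 = 52, so 52 needed; 53 in favor. Satisfied.

Valid — all requirements satisfied.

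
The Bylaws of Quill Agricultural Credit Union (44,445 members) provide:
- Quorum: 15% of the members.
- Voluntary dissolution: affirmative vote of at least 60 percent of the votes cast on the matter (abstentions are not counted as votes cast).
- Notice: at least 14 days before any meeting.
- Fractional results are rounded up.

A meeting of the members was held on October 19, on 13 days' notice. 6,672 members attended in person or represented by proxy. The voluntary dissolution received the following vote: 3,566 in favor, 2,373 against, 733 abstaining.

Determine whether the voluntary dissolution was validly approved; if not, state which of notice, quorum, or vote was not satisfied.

Invalid — notice requirement not satisfied.

Notice: 13 days given; 14 required. Not satisfied.
Quorum: 15% of 44,445 = 6,666.75, rounded up to 6,667; 6,672 present. Satisfied.
Vote: requires three-fifths of the votes cast (6,672 − 733 abstaining = 5,939); 3/5 of 5939 = 3563.40, rounded up to 3564, so 3,564 needed; 3,566 in favor. Satisfied.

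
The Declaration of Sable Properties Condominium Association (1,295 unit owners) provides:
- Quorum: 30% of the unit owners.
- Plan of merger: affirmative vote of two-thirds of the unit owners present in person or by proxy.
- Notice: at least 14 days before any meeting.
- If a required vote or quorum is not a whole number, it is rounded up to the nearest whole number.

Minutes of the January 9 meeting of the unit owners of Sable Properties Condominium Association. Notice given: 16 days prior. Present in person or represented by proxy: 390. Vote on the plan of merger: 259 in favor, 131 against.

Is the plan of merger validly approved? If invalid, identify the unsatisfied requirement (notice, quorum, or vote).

Notice: 16 days given; 14 required. Satisfied.
Quorum: 30% of 1,295 = 388.50, rounded up to 389; 390 present. Satisfied.
Vote: requires two-thirds of those present (390); 2/3 of 390 = 260, so 260 needed; 259 in favor. Not satisfied.

Invalid — vote requirement not satisfied.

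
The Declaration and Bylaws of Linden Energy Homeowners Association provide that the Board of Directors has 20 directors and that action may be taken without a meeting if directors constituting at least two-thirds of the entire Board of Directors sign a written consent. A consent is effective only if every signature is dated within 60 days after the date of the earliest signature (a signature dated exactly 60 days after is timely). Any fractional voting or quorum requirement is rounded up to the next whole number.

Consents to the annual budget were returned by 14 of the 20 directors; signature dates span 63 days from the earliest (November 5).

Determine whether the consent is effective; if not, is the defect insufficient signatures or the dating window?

Not effective — dating-window requirement not satisfied.

Signatures required: at least two-thirds of 20 — 2/3 of 20 = 13.33, rounded up to 14, so 14 needed; 14 signed. Sufficient.
Dating window: the latest signature is 63 days after the earliest; the limit is 60 days. Outside the window.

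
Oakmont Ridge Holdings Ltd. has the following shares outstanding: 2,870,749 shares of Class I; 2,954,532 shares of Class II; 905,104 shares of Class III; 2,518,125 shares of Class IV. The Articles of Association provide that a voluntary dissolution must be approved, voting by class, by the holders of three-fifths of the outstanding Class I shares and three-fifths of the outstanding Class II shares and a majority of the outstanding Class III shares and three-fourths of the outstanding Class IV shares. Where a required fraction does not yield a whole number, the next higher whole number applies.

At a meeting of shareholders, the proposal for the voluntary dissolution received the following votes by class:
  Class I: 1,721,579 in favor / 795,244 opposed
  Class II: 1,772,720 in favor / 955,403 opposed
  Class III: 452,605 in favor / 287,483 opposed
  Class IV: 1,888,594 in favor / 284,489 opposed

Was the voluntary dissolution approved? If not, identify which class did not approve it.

Not approved — the Class I shares did not give the required vote.

Class I: 3/5 of 2870749 = 1722449.40, rounded up to 1722450; 1,722,450 required, 1,721,579 in favor — not approved.
Class II: 3/5 of 2954532 = 1772719.20, rounded up to 1772720; 1,772,720 required, 1,772,720 in favor — approved.
Class III: a majority of 905104 is 452553; 452,553 required, 452,605 in favor — approved.
Class IV: 3/4 of 2518125 = 1888593.75, rounded up to 1888594; 1,888,594 required, 1,888,594 in favor — approved.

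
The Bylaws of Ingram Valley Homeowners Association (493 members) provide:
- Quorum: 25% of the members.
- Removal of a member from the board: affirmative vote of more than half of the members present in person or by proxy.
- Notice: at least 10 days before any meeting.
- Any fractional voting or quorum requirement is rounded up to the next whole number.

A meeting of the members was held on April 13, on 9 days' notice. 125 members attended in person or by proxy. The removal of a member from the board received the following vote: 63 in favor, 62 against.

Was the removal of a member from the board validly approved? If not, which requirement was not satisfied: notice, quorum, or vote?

Invalid — notice requirement not satisfied.

Notice: 9 days given; 10 required. Not satisfied.
Quorum: 25% of 493 = 123.25, rounded up to 124; 125 present. Satisfied.
Vote: requires a majority of those present (125); a majority of 125 is 63, so 63 needed; 63 in favor. Satisfied.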